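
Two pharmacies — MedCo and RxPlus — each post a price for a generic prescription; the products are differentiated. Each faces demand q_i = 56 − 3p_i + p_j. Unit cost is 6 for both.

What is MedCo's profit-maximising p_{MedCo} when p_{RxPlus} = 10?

MedCo's profit: π = (p_{MedCo} − 6)(56 − 3p_{MedCo} + p_{RxPlus}).
∂π/∂p_{MedCo} = 74 − 6p_{MedCo} + p_{RxPlus} = 0 ⇒ p_{MedCo} = 37/3 + (1/6)p_{RxPlus}.
At p_{RxPlus} = 10: p_{MedCo} = 37/3 + (1/6)·10 = 14.

14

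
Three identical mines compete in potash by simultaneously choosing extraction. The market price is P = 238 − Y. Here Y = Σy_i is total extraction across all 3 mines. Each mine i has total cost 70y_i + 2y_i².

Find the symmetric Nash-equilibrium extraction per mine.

A representative mine's profit is π_i = y_i(238 − Y) − 70y_i − 2y_i², with Y = y_i + Σ_{j≠i} y_j.
First-order condition: 168 − 6y_i − Σ_{j≠i} y_j = 0.
In a symmetric equilibrium every mine chooses the same y, so Σ_{j≠i} y_j = 2y. The condition becomes 168 − 8y = 0, giving y = 168/8 = 21.

21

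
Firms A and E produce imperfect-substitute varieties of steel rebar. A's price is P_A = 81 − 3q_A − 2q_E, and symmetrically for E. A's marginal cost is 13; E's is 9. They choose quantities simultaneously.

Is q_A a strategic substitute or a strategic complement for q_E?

strategic substitutes

Firm A's profit: π = q_A(81 − 3q_A − 2q_E) − 13q_A.
∂π/∂q_A = 68 − 6q_A − 2q_E = 0 ⇒ q_A = 34/3 − (1/3)q_E.
The best-response slope dq_A/dq_E = −1/3 < 0: the reaction function is downward-sloping, so the choices are strategic substitutes.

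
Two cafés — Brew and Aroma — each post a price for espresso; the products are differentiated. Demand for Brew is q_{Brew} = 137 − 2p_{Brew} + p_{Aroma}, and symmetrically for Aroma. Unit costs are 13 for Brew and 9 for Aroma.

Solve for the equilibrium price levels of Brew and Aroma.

53.8, 52.2

Brew's profit: π = (p_{Brew} − 13)(137 − 2p_{Brew} + p_{Aroma}).
∂π/∂p_{Brew} = 163 − 4p_{Brew} + p_{Aroma} = 0 ⇒ p_{Brew} = 40.75 + 0.25p_{Aroma}.
Similarly p_{Aroma} = 38.75 + 0.25p_{Brew}.
Plugging p_{Aroma} into Brew's best response: p_{Brew} = 40.75 + 0.25(38.75 + 0.25p_{Brew}) ⇒ 0.9375p_{Brew} = 50.4375, so p_{Brew} = 53.8.
Then p_{Aroma} = 38.75 + 0.25·53.8 = 52.2.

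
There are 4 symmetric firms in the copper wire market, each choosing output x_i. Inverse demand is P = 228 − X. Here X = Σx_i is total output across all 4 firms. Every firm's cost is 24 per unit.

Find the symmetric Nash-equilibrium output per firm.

40.8

A representative firm's profit is π_i = x_i(228 − X) − 24x_i, with X = x_i + Σ_{j≠i} x_j.
First-order condition: 204 − 2x_i − Σ_{j≠i} x_j = 0.
Imposing symmetry (x_j = x for all j) turns Σ_{j≠i} x_j into 3x, so 204 = 5x and x = 40.8.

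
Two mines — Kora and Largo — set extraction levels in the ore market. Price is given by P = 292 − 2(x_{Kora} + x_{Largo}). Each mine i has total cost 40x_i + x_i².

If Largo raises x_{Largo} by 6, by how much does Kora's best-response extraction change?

Mine Kora's profit: π = x_{Kora}(292 − 2(x_{Kora} + x_{Largo})) − 40x_{Kora} − x_{Kora}².
∂π/∂x_{Kora} = 252 − 6x_{Kora} − 2x_{Largo} = 0, so x_{Kora} = 42 − (1/3)x_{Largo}.
The reaction-function slope is −1/3, so a 6-unit rise in x_{Largo} moves x_{Kora} by −1/3 × 6 = −2. Kora's best response falls — the actions are strategic substitutes.

-2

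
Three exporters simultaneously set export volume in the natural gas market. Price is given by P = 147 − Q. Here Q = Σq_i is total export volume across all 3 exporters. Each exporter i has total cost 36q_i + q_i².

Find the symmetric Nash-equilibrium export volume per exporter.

A representative exporter's profit is π_i = q_i(147 − Q) − 36q_i − q_i², with Q = q_i + Σ_{j≠i} q_j.
First-order condition: 111 − 4q_i − Σ_{j≠i} q_j = 0.
In a symmetric equilibrium every exporter chooses the same q, so Σ_{j≠i} q_j = 2q. The condition becomes 111 − 6q = 0, giving q = 111/6 = 18.5.

18.5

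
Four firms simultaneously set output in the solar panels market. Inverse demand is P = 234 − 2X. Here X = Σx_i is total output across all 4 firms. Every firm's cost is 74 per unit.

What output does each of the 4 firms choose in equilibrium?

A representative firm's profit is π_i = x_i(234 − 2X) − 74x_i, with X = x_i + Σ_{j≠i} x_j.
First-order condition: 160 − 4x_i − 2Σ_{j≠i} x_j = 0.
With identical firms, set every x_j = x: then 160 − 4x − 6x = 0, i.e. x = 160/10 = 16.

16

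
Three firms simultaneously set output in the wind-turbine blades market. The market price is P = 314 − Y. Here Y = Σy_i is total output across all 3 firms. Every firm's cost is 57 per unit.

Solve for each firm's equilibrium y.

A representative firm's profit is π_i = y_i(314 − Y) − 57y_i, with Y = y_i + Σ_{j≠i} y_j.
First-order condition: 257 − 2y_i − Σ_{j≠i} y_j = 0.
In a symmetric equilibrium every firm chooses the same y, so Σ_{j≠i} y_j = 2y. The condition becomes 257 − 4y = 0, giving y = 257/4 = 64.25.

64.25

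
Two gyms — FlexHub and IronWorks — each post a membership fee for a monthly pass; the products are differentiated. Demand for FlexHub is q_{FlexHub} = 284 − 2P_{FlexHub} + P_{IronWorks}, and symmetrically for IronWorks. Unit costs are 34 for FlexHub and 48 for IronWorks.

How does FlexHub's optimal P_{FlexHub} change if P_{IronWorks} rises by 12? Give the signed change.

FlexHub's profit: π = (P_{FlexHub} − 34)(284 − 2P_{FlexHub} + P_{IronWorks}).
∂π/∂P_{FlexHub} = 352 − 4P_{FlexHub} + P_{IronWorks} = 0 ⇒ P_{FlexHub} = 88 + 0.25P_{IronWorks}.
The reaction-function slope is 0.25, so a 12-unit rise in P_{IronWorks} moves P_{FlexHub} by 0.25 × 12 = 3. FlexHub's best response rises — the actions are strategic complements.

3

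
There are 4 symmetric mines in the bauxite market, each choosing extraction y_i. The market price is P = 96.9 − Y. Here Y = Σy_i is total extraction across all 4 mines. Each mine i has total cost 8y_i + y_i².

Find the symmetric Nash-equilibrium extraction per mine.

A representative mine's profit is π_i = y_i(96.9 − Y) − 8y_i − y_i², with Y = y_i + Σ_{j≠i} y_j.
First-order condition: 88.9 − 4y_i − Σ_{j≠i} y_j = 0.
Imposing symmetry (y_j = y for all j) turns Σ_{j≠i} y_j into 3y, so 88.9 = 7y and y = 12.7.

12.7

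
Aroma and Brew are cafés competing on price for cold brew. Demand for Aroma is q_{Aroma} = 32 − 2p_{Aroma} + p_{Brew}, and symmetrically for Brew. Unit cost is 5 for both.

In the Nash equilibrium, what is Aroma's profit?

Aroma's profit: π = (p_{Aroma} − 5)(32 − 2p_{Aroma} + p_{Brew}).
∂π/∂p_{Aroma} = 42 − 4p_{Aroma} + p_{Brew} = 0 ⇒ p_{Aroma} = 10.5 + 0.25p_{Brew}.
Setting p_{Aroma} = p_{Brew} in the reaction function: p_{Aroma} = 10.5 + 0.25p_{Aroma}, so p_{Aroma} = 10.5 / 0.75 = 14.
q_{Aroma} = 32 − 2·14 + 14 = 18.
Profit = (14 − 5)·18 = 162.

162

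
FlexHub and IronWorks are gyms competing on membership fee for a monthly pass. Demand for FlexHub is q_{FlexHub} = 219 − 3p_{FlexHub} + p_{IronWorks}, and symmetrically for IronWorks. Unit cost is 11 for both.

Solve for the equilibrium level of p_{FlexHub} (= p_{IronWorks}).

50.4

FlexHub's profit: π = (p_{FlexHub} − 11)(219 − 3p_{FlexHub} + p_{IronWorks}).
∂π/∂p_{FlexHub} = 252 − 6p_{FlexHub} + p_{IronWorks} = 0 ⇒ p_{FlexHub} = 42 + (1/6)p_{IronWorks}.
By symmetry p_{IronWorks} = p_{FlexHub}; substituting into the reaction function, (5/6)p_{FlexHub} = 42 and p_{FlexHub} = 50.4.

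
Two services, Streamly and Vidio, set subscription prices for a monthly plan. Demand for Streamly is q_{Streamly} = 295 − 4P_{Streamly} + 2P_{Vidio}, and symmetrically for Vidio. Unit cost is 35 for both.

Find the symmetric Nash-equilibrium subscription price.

72.5

Streamly's profit: π = (P_{Streamly} − 35)(295 − 4P_{Streamly} + 2P_{Vidio}).
∂π/∂P_{Streamly} = 435 − 8P_{Streamly} + 2P_{Vidio} = 0 ⇒ P_{Streamly} = 54.375 + 0.25P_{Vidio}.
By symmetry P_{Vidio} = P_{Streamly}; substituting into the reaction function, 0.75P_{Streamly} = 54.375 and P_{Streamly} = 72.5.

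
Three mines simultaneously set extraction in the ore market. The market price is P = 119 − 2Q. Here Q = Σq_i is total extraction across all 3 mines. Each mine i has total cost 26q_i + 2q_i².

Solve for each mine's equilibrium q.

7.75

A representative mine's profit is π_i = q_i(119 − 2Q) − 26q_i − 2q_i², with Q = q_i + Σ_{j≠i} q_j.
First-order condition: 93 − 8q_i − 2Σ_{j≠i} q_j = 0.
Imposing symmetry (q_j = q for all j) turns Σ_{j≠i} q_j into 2q, so 93 = 12q and q = 7.75.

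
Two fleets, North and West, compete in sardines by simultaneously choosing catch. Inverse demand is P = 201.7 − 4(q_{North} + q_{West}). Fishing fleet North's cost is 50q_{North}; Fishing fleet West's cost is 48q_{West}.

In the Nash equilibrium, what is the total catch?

Fishing fleet North's profit: π = q_{North}(201.7 − 4(q_{North} + q_{West})) − 50q_{North}.
∂π/∂q_{North} = 151.7 − 8q_{North} − 4q_{West} = 0, so q_{North} = 18.9625 − 0.5q_{West}.
By the same steps for West: q_{West} = 19.2125 − 0.5q_{North}.
Solving the two reaction functions simultaneously: (1 − (−0.5)(−0.5))q_{North} = 18.9625 − 0.5·19.2125, so 0.75q_{North} = 1497/160 and q_{North} = 12.475.
Then q_{West} = 19.2125 − 0.5·12.475 = 12.975.
Total catch: 12.475 + 12.975 = 25.45.

25.45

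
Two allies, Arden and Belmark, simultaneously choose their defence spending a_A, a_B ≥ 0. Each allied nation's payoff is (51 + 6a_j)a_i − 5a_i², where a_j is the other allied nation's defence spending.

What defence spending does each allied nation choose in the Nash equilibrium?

12.75

Arden's payoff is (51 + 6a_B)a_A − 5a_A².
∂π/∂a_A = 51 + 6a_B − 10a_A = 0, so a_A = 5.1 + 0.6a_B.
Setting a_A = a_B in the reaction function: a_A = 5.1 + 0.6a_A, so a_A = 5.1 / 0.4 = 12.75.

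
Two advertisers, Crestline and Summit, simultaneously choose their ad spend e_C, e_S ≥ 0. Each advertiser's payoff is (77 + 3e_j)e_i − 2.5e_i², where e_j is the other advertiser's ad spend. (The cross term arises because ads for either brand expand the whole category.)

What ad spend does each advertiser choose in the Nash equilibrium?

38.5

Crestline's payoff is (77 + 3e_S)e_C − 2.5e_C².
∂π/∂e_C = 77 + 3e_S − 5e_C = 0, so e_C = 15.4 + 0.6e_S.
Setting e_C = e_S in the reaction function: e_C = 15.4 + 0.6e_C, so e_C = 15.4 / 0.4 = 38.5.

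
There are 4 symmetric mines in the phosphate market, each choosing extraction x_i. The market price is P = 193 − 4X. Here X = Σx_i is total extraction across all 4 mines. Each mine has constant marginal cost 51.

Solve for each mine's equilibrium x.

A representative mine's profit is π_i = x_i(193 − 4X) − 51x_i, with X = x_i + Σ_{j≠i} x_j.
First-order condition: 142 − 8x_i − 4Σ_{j≠i} x_j = 0.
Imposing symmetry (x_j = x for all j) turns Σ_{j≠i} x_j into 3x, so 142 = 20x and x = 7.1.

7.1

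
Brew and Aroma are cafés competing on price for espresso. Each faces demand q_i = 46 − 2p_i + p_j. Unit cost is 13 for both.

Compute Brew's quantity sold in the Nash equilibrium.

22

Brew's profit: π = (p_{Brew} − 13)(46 − 2p_{Brew} + p_{Aroma}).
∂π/∂p_{Brew} = 72 − 4p_{Brew} + p_{Aroma} = 0 ⇒ p_{Brew} = 18 + 0.25p_{Aroma}.
By symmetry p_{Aroma} = p_{Brew}; substituting into the reaction function, 0.75p_{Brew} = 18 and p_{Brew} = 24.
q_{Brew} = 46 − 2·24 + 24 = 22.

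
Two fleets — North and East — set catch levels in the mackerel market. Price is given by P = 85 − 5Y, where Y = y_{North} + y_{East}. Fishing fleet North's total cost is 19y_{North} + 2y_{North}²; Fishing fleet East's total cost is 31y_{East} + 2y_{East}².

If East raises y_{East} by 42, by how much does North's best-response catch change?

-15

Fishing fleet North's profit: π = y_{North}(85 − 5(y_{North} + y_{East})) − 19y_{North} − 2y_{North}².
∂π/∂y_{North} = 66 − 14y_{North} − 5y_{East} = 0, so y_{North} = 33/7 − (5/14)y_{East}.
The reaction-function slope is −5/14, so a 42-unit rise in y_{East} moves y_{North} by −5/14 × 42 = −15. North's best response falls — the actions are strategic substitutes.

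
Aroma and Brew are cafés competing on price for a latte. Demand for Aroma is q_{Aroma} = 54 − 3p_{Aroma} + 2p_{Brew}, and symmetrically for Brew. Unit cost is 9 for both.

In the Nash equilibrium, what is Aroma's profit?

379.6875

Aroma's profit: π = (p_{Aroma} − 9)(54 − 3p_{Aroma} + 2p_{Brew}).
∂π/∂p_{Aroma} = 81 − 6p_{Aroma} + 2p_{Brew} = 0 ⇒ p_{Aroma} = 13.5 + (1/3)p_{Brew}.
The game is symmetric, so in equilibrium p_{Brew} = p_{Aroma}: the reaction function gives (2/3)p_{Aroma} = 13.5, hence p_{Aroma} = 20.25.
q_{Aroma} = 54 − 3·20.25 + 2·20.25 = 33.75.
Profit = (20.25 − 9)·33.75 = 379.6875.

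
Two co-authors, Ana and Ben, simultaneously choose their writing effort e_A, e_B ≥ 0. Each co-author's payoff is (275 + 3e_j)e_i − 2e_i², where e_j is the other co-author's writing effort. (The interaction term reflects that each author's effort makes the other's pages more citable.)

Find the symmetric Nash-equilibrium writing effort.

Ana's payoff is (275 + 3e_B)e_A − 2e_A².
∂π/∂e_A = 275 + 3e_B − 4e_A = 0, so e_A = 68.75 + 0.75e_B.
The game is symmetric, so in equilibrium e_B = e_A: the reaction function gives 0.25e_A = 68.75, hence e_A = 275.

275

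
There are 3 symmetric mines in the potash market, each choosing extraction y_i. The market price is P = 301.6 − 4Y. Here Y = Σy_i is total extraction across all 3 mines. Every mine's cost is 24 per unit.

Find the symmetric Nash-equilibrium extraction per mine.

17.35

A representative mine's profit is π_i = y_i(301.6 − 4Y) − 24y_i, with Y = y_i + Σ_{j≠i} y_j.
First-order condition: 277.6 − 8y_i − 4Σ_{j≠i} y_j = 0.
Imposing symmetry (y_j = y for all j) turns Σ_{j≠i} y_j into 2y, so 277.6 = 16y and y = 17.35.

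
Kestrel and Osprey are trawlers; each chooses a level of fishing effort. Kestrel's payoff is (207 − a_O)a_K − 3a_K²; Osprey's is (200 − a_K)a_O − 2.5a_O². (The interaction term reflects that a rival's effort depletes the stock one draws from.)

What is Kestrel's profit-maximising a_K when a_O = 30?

29.5

Expanding Kestrel's payoff: 207a_K − a_Oa_K − 3a_K².
∂π/∂a_K = 207 − a_O − 6a_K = 0, so a_K = 34.5 − (1/6)a_O.
At a_O = 30: a_K = 34.5 − (1/6)·30 = 29.5.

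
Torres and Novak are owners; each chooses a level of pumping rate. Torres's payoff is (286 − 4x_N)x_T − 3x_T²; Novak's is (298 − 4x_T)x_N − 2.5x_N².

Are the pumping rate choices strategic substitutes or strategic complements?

Expanding Torres's payoff: 286x_T − 4x_Nx_T − 3x_T².
∂π/∂x_T = 286 − 4x_N − 6x_T = 0, so x_T = 143/3 − (2/3)x_N.
The best-response slope dx_T/dx_N = −2/3 < 0: the reaction function is downward-sloping, so the choices are strategic substitutes.

strategic substitutes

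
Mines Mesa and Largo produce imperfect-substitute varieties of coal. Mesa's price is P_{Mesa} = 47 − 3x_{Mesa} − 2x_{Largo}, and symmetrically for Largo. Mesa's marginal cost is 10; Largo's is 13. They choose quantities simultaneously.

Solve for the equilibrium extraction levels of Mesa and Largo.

4.8125, 4.0625

Mine Mesa's profit: π = x_{Mesa}(47 − 3x_{Mesa} − 2x_{Largo}) − 10x_{Mesa}.
∂π/∂x_{Mesa} = 37 − 6x_{Mesa} − 2x_{Largo} = 0 ⇒ x_{Mesa} = 37/6 − (1/3)x_{Largo}.
Similarly x_{Largo} = 17/3 − (1/3)x_{Mesa}.
Substituting the second reaction function into the first: x_{Mesa} = 37/6 − (1/3)(17/3 − (1/3)x_{Mesa}), which gives (8/9)x_{Mesa} = 77/18 ⇒ x_{Mesa} = 4.8125.
Then x_{Largo} = 17/3 − (1/3)·4.8125 = 4.0625.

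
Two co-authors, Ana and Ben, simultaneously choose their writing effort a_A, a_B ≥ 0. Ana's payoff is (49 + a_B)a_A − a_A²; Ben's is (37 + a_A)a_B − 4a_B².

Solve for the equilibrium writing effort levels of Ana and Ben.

28.6, 8.2

Expanding Ana's payoff: 49a_A + a_Ba_A − a_A².
∂π/∂a_A = 49 + a_B − 2a_A = 0, so a_A = 24.5 + 0.5a_B.
Likewise for Ben: a_B = 4.625 + 0.125a_A.
Substituting the second reaction function into the first: a_A = 24.5 + 0.5(4.625 + 0.125a_A), which gives 0.9375a_A = 26.8125 ⇒ a_A = 28.6.
Then a_B = 4.625 + 0.125·28.6 = 8.2.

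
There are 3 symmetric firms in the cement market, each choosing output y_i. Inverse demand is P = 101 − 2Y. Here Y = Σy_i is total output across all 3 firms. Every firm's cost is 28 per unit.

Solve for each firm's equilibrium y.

A representative firm's profit is π_i = y_i(101 − 2Y) − 28y_i, with Y = y_i + Σ_{j≠i} y_j.
First-order condition: 73 − 4y_i − 2Σ_{j≠i} y_j = 0.
Imposing symmetry (y_j = y for all j) turns Σ_{j≠i} y_j into 2y, so 73 = 8y and y = 9.125.

9.125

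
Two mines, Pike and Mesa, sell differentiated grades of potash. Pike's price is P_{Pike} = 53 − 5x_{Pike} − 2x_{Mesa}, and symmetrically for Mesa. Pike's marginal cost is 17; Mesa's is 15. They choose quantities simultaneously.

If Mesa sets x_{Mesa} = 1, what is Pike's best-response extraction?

3.4

Mine Pike's profit: π = x_{Pike}(53 − 5x_{Pike} − 2x_{Mesa}) − 17x_{Pike}.
∂π/∂x_{Pike} = 36 − 10x_{Pike} − 2x_{Mesa} = 0 ⇒ x_{Pike} = 3.6 − 0.2x_{Mesa}.
At x_{Mesa} = 1: x_{Pike} = 3.6 − 0.2·1 = 3.4.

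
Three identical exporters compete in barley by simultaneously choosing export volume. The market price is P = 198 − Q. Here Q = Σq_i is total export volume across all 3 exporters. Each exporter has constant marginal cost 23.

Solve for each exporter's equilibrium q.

43.75

A representative exporter's profit is π_i = q_i(198 − Q) − 23q_i, with Q = q_i + Σ_{j≠i} q_j.
First-order condition: 175 − 2q_i − Σ_{j≠i} q_j = 0.
With identical exporters, set every q_j = q: then 175 − 2q − 2q = 0, i.e. q = 175/4 = 43.75.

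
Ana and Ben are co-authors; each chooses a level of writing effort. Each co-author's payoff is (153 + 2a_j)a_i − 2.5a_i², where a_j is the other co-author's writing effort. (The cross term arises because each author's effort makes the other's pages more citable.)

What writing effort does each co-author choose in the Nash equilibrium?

Ana's payoff is (153 + 2a_B)a_A − 2.5a_A².
∂π/∂a_A = 153 + 2a_B − 5a_A = 0, so a_A = 30.6 + 0.4a_B.
Setting a_A = a_B in the reaction function: a_A = 30.6 + 0.4a_A, so a_A = 30.6 / 0.6 = 51.

51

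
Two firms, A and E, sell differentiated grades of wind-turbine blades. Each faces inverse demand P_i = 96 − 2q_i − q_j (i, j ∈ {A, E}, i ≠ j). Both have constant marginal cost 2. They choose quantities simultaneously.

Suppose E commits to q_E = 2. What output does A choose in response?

Firm A's profit: π = q_A(96 − 2q_A − q_E) − 2q_A.
∂π/∂q_A = 94 − 4q_A − q_E = 0 ⇒ q_A = 23.5 − 0.25q_E.
At q_E = 2: q_A = 23.5 − 0.25·2 = 23.

23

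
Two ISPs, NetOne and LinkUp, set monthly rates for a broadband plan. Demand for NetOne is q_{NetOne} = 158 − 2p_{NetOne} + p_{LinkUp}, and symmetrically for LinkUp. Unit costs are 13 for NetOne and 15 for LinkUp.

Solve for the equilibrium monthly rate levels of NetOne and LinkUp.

NetOne's profit: π = (p_{NetOne} − 13)(158 − 2p_{NetOne} + p_{LinkUp}).
∂π/∂p_{NetOne} = 184 − 4p_{NetOne} + p_{LinkUp} = 0 ⇒ p_{NetOne} = 46 + 0.25p_{LinkUp}.
Similarly p_{LinkUp} = 47 + 0.25p_{NetOne}.
Substituting the second reaction function into the first: p_{NetOne} = 46 + 0.25(47 + 0.25p_{NetOne}), which gives 0.9375p_{NetOne} = 57.75 ⇒ p_{NetOne} = 61.6.
Then p_{LinkUp} = 47 + 0.25·61.6 = 62.4.

61.6, 62.4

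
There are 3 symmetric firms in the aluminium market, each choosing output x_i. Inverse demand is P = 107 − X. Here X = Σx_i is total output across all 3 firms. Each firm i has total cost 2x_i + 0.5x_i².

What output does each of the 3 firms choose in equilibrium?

21

A representative firm's profit is π_i = x_i(107 − X) − 2x_i − 0.5x_i², with X = x_i + Σ_{j≠i} x_j.
First-order condition: 105 − 3x_i − Σ_{j≠i} x_j = 0.
In a symmetric equilibrium every firm chooses the same x, so Σ_{j≠i} x_j = 2x. The condition becomes 105 − 5x = 0, giving x = 105/5 = 21.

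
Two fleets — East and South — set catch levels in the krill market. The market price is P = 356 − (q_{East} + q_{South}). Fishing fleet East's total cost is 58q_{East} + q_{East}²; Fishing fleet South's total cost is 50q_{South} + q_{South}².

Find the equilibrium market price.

235.2

Fishing fleet East's profit: π = q_{East}(356 − (q_{East} + q_{South})) − 58q_{East} − q_{East}².
∂π/∂q_{East} = 298 − 4q_{East} − q_{South} = 0, so q_{East} = 74.5 − 0.25q_{South}.
By the same steps for South: q_{South} = 76.5 − 0.25q_{East}.
Substituting the second reaction function into the first: q_{East} = 74.5 − 0.25(76.5 − 0.25q_{East}), which gives 0.9375q_{East} = 55.375 ⇒ q_{East} = 886/15.
Then q_{South} = 76.5 − 0.25·(886/15) = 926/15.
Equilibrium price: P = 356 − 120.8 = 235.2.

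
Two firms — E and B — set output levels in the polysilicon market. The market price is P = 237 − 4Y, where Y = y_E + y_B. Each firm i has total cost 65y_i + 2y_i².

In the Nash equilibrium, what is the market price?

151

Firm E's profit: π = y_E(237 − 4(y_E + y_B)) − 65y_E − 2y_E².
∂π/∂y_E = 172 − 12y_E − 4y_B = 0, so y_E = 43/3 − (1/3)y_B.
The game is symmetric, so in equilibrium y_B = y_E: the reaction function gives (4/3)y_E = 43/3, hence y_E = 10.75.
Equilibrium price: P = 237 − 4·21.5 = 151.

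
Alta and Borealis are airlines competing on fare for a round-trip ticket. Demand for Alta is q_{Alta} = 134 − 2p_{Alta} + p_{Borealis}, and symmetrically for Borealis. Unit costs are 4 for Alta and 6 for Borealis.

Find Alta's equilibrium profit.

Alta's profit: π = (p_{Alta} − 4)(134 − 2p_{Alta} + p_{Borealis}).
∂π/∂p_{Alta} = 142 − 4p_{Alta} + p_{Borealis} = 0 ⇒ p_{Alta} = 35.5 + 0.25p_{Borealis}.
Similarly p_{Borealis} = 36.5 + 0.25p_{Alta}.
Substituting the second reaction function into the first: p_{Alta} = 35.5 + 0.25(36.5 + 0.25p_{Alta}), which gives 0.9375p_{Alta} = 44.625 ⇒ p_{Alta} = 47.6.
Then p_{Borealis} = 36.5 + 0.25·47.6 = 48.4.
q_{Alta} = 134 − 2·47.6 + 48.4 = 87.2.
Profit = (47.6 − 4)·87.2 = 3801.92.

3801.92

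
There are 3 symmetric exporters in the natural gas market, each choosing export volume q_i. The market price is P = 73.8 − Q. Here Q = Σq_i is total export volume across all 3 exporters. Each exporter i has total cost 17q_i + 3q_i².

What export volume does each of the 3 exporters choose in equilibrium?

5.68

A representative exporter's profit is π_i = q_i(73.8 − Q) − 17q_i − 3q_i², with Q = q_i + Σ_{j≠i} q_j.
First-order condition: 56.8 − 8q_i − Σ_{j≠i} q_j = 0.
Imposing symmetry (q_j = q for all j) turns Σ_{j≠i} q_j into 2q, so 56.8 = 10q and q = 5.68.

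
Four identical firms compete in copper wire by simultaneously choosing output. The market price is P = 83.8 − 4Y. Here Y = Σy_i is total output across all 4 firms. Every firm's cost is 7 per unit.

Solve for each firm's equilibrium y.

A representative firm's profit is π_i = y_i(83.8 − 4Y) − 7y_i, with Y = y_i + Σ_{j≠i} y_j.
First-order condition: 76.8 − 8y_i − 4Σ_{j≠i} y_j = 0.
In a symmetric equilibrium every firm chooses the same y, so Σ_{j≠i} y_j = 3y. The condition becomes 76.8 − 20y = 0, giving y = 76.8/20 = 3.84.

3.84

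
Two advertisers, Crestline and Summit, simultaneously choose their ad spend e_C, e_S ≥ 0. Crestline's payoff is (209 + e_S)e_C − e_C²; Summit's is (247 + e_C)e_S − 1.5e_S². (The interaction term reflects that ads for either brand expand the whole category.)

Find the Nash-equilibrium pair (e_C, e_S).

Expanding Crestline's payoff: 209e_C + e_Se_C − e_C².
∂π/∂e_C = 209 + e_S − 2e_C = 0, so e_C = 104.5 + 0.5e_S.
Likewise for Summit: e_S = 247/3 + (1/3)e_C.
Plugging e_S into Crestline's best response: e_C = 104.5 + 0.5(247/3 + (1/3)e_C) ⇒ (5/6)e_C = 437/3, so e_C = 174.8.
Then e_S = 247/3 + (1/3)·174.8 = 140.6.

174.8, 140.6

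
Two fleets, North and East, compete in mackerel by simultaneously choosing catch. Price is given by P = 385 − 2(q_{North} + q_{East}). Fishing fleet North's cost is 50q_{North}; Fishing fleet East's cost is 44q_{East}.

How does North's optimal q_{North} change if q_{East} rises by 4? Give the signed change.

Fishing fleet North's profit: π = q_{North}(385 − 2(q_{North} + q_{East})) − 50q_{North}.
∂π/∂q_{North} = 335 − 4q_{North} − 2q_{East} = 0, so q_{North} = 83.75 − 0.5q_{East}.
The reaction-function slope is −0.5, so a 4-unit rise in q_{East} moves q_{North} by −0.5 × 4 = −2. North's best response falls — the actions are strategic substitutes.

-2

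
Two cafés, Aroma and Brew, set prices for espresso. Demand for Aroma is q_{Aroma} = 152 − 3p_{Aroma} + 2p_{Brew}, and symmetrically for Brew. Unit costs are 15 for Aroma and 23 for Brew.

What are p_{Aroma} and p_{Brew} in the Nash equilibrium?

Aroma's profit: π = (p_{Aroma} − 15)(152 − 3p_{Aroma} + 2p_{Brew}).
∂π/∂p_{Aroma} = 197 − 6p_{Aroma} + 2p_{Brew} = 0 ⇒ p_{Aroma} = 197/6 + (1/3)p_{Brew}.
Similarly p_{Brew} = 221/6 + (1/3)p_{Aroma}.
Solving the two reaction functions simultaneously: (1 − (1/3)(1/3))p_{Aroma} = 197/6 + (1/3)·(221/6), so (8/9)p_{Aroma} = 406/9 and p_{Aroma} = 50.75.
Then p_{Brew} = 221/6 + (1/3)·50.75 = 53.75.

50.75, 53.75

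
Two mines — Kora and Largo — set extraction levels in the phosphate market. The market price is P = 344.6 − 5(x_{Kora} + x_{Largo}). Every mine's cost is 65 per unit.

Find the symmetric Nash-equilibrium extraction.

Mine Kora's profit: π = x_{Kora}(344.6 − 5(x_{Kora} + x_{Largo})) − 65x_{Kora}.
∂π/∂x_{Kora} = 279.6 − 10x_{Kora} − 5x_{Largo} = 0, so x_{Kora} = 27.96 − 0.5x_{Largo}.
The game is symmetric, so in equilibrium x_{Largo} = x_{Kora}: the reaction function gives 1.5x_{Kora} = 27.96, hence x_{Kora} = 18.64.

18.64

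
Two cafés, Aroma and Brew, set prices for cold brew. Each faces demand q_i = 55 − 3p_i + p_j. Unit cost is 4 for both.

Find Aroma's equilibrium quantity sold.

28.2

Aroma's profit: π = (p_{Aroma} − 4)(55 − 3p_{Aroma} + p_{Brew}).
∂π/∂p_{Aroma} = 67 − 6p_{Aroma} + p_{Brew} = 0 ⇒ p_{Aroma} = 67/6 + (1/6)p_{Brew}.
By symmetry p_{Brew} = p_{Aroma}; substituting into the reaction function, (5/6)p_{Aroma} = 67/6 and p_{Aroma} = 13.4.
q_{Aroma} = 55 − 3·13.4 + 13.4 = 28.2.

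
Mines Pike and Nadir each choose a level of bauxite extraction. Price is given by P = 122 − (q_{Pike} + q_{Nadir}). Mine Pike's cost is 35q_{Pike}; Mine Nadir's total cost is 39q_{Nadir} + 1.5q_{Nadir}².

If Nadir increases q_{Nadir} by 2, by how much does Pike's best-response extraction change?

-1

Mine Pike's profit: π = q_{Pike}(122 − (q_{Pike} + q_{Nadir})) − 35q_{Pike}.
∂π/∂q_{Pike} = 87 − 2q_{Pike} − q_{Nadir} = 0, so q_{Pike} = 43.5 − 0.5q_{Nadir}.
The reaction-function slope is −0.5, so a 2-unit rise in q_{Nadir} moves q_{Pike} by −0.5 × 2 = −1. Pike's best response falls — the actions are strategic substitutes.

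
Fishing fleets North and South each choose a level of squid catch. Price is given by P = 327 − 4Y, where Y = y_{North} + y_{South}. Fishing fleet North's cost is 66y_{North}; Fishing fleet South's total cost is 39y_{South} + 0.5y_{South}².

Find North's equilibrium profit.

1827.5625

Fishing fleet North's profit: π = y_{North}(327 − 4(y_{North} + y_{South})) − 66y_{North}.
∂π/∂y_{North} = 261 − 8y_{North} − 4y_{South} = 0, so y_{North} = 32.625 − 0.5y_{South}.
For South: ∂π/∂y_{South} = 288 − 9y_{South} − 4y_{North} = 0 ⇒ y_{South} = 32 − (4/9)y_{North}.
Substituting the second reaction function into the first: y_{North} = 32.625 − 0.5(32 − (4/9)y_{North}), which gives (7/9)y_{North} = 16.625 ⇒ y_{North} = 21.375.
Then y_{South} = 32 − (4/9)·21.375 = 22.5.
Price P = 327 − 4·43.875 = 151.5.
North's profit: (151.5 − 66)·21.375 = 1827.5625.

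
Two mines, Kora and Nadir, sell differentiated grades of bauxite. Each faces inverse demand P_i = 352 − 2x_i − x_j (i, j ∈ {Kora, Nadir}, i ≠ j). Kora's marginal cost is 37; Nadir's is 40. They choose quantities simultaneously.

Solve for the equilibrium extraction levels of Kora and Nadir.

Mine Kora's profit: π = x_{Kora}(352 − 2x_{Kora} − x_{Nadir}) − 37x_{Kora}.
∂π/∂x_{Kora} = 315 − 4x_{Kora} − x_{Nadir} = 0 ⇒ x_{Kora} = 78.75 − 0.25x_{Nadir}.
Similarly x_{Nadir} = 78 − 0.25x_{Kora}.
Plugging x_{Nadir} into Kora's best response: x_{Kora} = 78.75 − 0.25(78 − 0.25x_{Kora}) ⇒ 0.9375x_{Kora} = 59.25, so x_{Kora} = 63.2.
Then x_{Nadir} = 78 − 0.25·63.2 = 62.2.

63.2, 62.2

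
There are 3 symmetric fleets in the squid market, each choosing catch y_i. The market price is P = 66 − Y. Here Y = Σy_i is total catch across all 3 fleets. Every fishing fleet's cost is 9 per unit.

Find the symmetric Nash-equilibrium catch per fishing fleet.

14.25

A representative fishing fleet's profit is π_i = y_i(66 − Y) − 9y_i, with Y = y_i + Σ_{j≠i} y_j.
First-order condition: 57 − 2y_i − Σ_{j≠i} y_j = 0.
With identical fishing fleets, set every y_j = y: then 57 − 2y − 2y = 0, i.e. y = 57/4 = 14.25.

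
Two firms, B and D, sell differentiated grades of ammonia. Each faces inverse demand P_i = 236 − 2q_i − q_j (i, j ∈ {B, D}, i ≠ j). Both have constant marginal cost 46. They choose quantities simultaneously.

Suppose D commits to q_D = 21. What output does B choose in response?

42.25

Firm B's profit: π = q_B(236 − 2q_B − q_D) − 46q_B.
∂π/∂q_B = 190 − 4q_B − q_D = 0 ⇒ q_B = 47.5 − 0.25q_D.
At q_D = 21: q_B = 47.5 − 0.25·21 = 42.25.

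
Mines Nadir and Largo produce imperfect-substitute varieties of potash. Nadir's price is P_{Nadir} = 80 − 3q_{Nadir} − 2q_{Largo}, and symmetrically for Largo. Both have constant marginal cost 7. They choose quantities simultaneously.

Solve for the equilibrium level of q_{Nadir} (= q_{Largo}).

9.125

Mine Nadir's profit: π = q_{Nadir}(80 − 3q_{Nadir} − 2q_{Largo}) − 7q_{Nadir}.
∂π/∂q_{Nadir} = 73 − 6q_{Nadir} − 2q_{Largo} = 0 ⇒ q_{Nadir} = 73/6 − (1/3)q_{Largo}.
Setting q_{Nadir} = q_{Largo} in the reaction function: q_{Nadir} = 73/6 − (1/3)q_{Nadir}, so q_{Nadir} = (73/6) / (4/3) = 9.125.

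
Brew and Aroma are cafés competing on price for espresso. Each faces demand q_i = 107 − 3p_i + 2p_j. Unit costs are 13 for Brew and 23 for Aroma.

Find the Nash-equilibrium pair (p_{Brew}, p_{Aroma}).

38.375, 42.125

Brew's profit: π = (p_{Brew} − 13)(107 − 3p_{Brew} + 2p_{Aroma}).
∂π/∂p_{Brew} = 146 − 6p_{Brew} + 2p_{Aroma} = 0 ⇒ p_{Brew} = 73/3 + (1/3)p_{Aroma}.
Similarly p_{Aroma} = 88/3 + (1/3)p_{Brew}.
Solving the two reaction functions simultaneously: (1 − (1/3)(1/3))p_{Brew} = 73/3 + (1/3)·(88/3), so (8/9)p_{Brew} = 307/9 and p_{Brew} = 38.375.
Then p_{Aroma} = 88/3 + (1/3)·38.375 = 42.125.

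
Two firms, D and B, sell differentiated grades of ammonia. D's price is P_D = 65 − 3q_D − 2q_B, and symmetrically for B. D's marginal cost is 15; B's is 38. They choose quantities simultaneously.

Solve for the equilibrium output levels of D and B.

Firm D's profit: π = q_D(65 − 3q_D − 2q_B) − 15q_D.
∂π/∂q_D = 50 − 6q_D − 2q_B = 0 ⇒ q_D = 25/3 − (1/3)q_B.
Similarly q_B = 4.5 − (1/3)q_D.
Substituting the second reaction function into the first: q_D = 25/3 − (1/3)(4.5 − (1/3)q_D), which gives (8/9)q_D = 41/6 ⇒ q_D = 7.6875.
Then q_B = 4.5 − (1/3)·7.6875 = 1.9375.

7.6875, 1.9375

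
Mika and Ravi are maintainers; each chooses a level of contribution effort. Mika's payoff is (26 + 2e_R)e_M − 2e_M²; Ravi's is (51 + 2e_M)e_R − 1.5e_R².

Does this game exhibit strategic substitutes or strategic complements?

strategic complements

Expanding Mika's payoff: 26e_M + 2e_Re_M − 2e_M².
∂π/∂e_M = 26 + 2e_R − 4e_M = 0, so e_M = 6.5 + 0.5e_R.
The best-response slope de_M/de_R = 0.5 > 0: the reaction function is upward-sloping, so the choices are strategic complements.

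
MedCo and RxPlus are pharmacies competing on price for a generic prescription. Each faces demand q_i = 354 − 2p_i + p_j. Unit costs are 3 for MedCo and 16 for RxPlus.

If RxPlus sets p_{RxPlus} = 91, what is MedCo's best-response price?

MedCo's profit: π = (p_{MedCo} − 3)(354 − 2p_{MedCo} + p_{RxPlus}).
∂π/∂p_{MedCo} = 360 − 4p_{MedCo} + p_{RxPlus} = 0 ⇒ p_{MedCo} = 90 + 0.25p_{RxPlus}.
At p_{RxPlus} = 91: p_{MedCo} = 90 + 0.25·91 = 112.75.

112.75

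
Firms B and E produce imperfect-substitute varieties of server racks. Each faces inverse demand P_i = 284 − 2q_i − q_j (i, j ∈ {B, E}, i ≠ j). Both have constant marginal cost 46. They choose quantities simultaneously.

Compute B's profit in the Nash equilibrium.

4531.52

Firm B's profit: π = q_B(284 − 2q_B − q_E) − 46q_B.
∂π/∂q_B = 238 − 4q_B − q_E = 0 ⇒ q_B = 59.5 − 0.25q_E.
By symmetry q_E = q_B; substituting into the reaction function, 1.25q_B = 59.5 and q_B = 47.6.
P_B = 284 − 2·47.6 − 47.6 = 141.2.
Profit = (141.2 − 46)·47.6 = 4531.52.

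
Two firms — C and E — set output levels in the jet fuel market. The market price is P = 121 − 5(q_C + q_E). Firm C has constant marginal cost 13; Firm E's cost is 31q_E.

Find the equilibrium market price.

Firm C's profit: π = q_C(121 − 5(q_C + q_E)) − 13q_C.
∂π/∂q_C = 108 − 10q_C − 5q_E = 0, so q_C = 10.8 − 0.5q_E.
By the same steps for E: q_E = 9 − 0.5q_C.
Solving the two reaction functions simultaneously: (1 − (−0.5)(−0.5))q_C = 10.8 − 0.5·9, so 0.75q_C = 6.3 and q_C = 8.4.
Then q_E = 9 − 0.5·8.4 = 4.8.
Equilibrium price: P = 121 − 5·13.2 = 55.

55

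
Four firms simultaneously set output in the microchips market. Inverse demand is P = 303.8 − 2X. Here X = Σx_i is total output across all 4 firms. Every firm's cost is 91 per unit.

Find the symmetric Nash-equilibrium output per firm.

A representative firm's profit is π_i = x_i(303.8 − 2X) − 91x_i, with X = x_i + Σ_{j≠i} x_j.
First-order condition: 212.8 − 4x_i − 2Σ_{j≠i} x_j = 0.
In a symmetric equilibrium every firm chooses the same x, so Σ_{j≠i} x_j = 3x. The condition becomes 212.8 − 10x = 0, giving x = 212.8/10 = 21.28.

21.28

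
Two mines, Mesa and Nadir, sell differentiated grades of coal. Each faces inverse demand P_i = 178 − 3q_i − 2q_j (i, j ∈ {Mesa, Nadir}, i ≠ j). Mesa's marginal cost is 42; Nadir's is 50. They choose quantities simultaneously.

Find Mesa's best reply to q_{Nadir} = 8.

20

Mine Mesa's profit: π = q_{Mesa}(178 − 3q_{Mesa} − 2q_{Nadir}) − 42q_{Mesa}.
∂π/∂q_{Mesa} = 136 − 6q_{Mesa} − 2q_{Nadir} = 0 ⇒ q_{Mesa} = 68/3 − (1/3)q_{Nadir}.
At q_{Nadir} = 8: q_{Mesa} = 68/3 − (1/3)·8 = 20.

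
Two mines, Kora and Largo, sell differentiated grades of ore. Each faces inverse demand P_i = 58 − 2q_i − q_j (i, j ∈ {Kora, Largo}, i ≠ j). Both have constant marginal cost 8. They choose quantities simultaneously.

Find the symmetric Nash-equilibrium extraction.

10

Mine Kora's profit: π = q_{Kora}(58 − 2q_{Kora} − q_{Largo}) − 8q_{Kora}.
∂π/∂q_{Kora} = 50 − 4q_{Kora} − q_{Largo} = 0 ⇒ q_{Kora} = 12.5 − 0.25q_{Largo}.
By symmetry q_{Largo} = q_{Kora}; substituting into the reaction function, 1.25q_{Kora} = 12.5 and q_{Kora} = 10.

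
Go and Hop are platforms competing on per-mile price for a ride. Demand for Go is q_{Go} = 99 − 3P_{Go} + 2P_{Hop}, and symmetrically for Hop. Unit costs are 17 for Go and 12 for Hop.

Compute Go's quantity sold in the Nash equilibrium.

58.6875

Go's profit: π = (P_{Go} − 17)(99 − 3P_{Go} + 2P_{Hop}).
∂π/∂P_{Go} = 150 − 6P_{Go} + 2P_{Hop} = 0 ⇒ P_{Go} = 25 + (1/3)P_{Hop}.
Similarly P_{Hop} = 22.5 + (1/3)P_{Go}.
Solving the two reaction functions simultaneously: (1 − (1/3)(1/3))P_{Go} = 25 + (1/3)·22.5, so (8/9)P_{Go} = 32.5 and P_{Go} = 36.5625.
Then P_{Hop} = 22.5 + (1/3)·36.5625 = 34.6875.
q_{Go} = 99 − 3·36.5625 + 2·34.6875 = 58.6875.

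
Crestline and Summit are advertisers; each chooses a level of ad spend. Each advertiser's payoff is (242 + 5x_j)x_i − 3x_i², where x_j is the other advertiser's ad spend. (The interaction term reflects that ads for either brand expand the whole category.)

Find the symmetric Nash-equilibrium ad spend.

242

Crestline's payoff is (242 + 5x_S)x_C − 3x_C².
∂π/∂x_C = 242 + 5x_S − 6x_C = 0, so x_C = 121/3 + (5/6)x_S.
The game is symmetric, so in equilibrium x_S = x_C: the reaction function gives (1/6)x_C = 121/3, hence x_C = 242.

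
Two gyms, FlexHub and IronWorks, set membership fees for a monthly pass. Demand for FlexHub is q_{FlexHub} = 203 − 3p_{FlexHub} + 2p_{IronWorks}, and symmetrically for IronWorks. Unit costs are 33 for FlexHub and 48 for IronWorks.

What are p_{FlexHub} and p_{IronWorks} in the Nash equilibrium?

FlexHub's profit: π = (p_{FlexHub} − 33)(203 − 3p_{FlexHub} + 2p_{IronWorks}).
∂π/∂p_{FlexHub} = 302 − 6p_{FlexHub} + 2p_{IronWorks} = 0 ⇒ p_{FlexHub} = 151/3 + (1/3)p_{IronWorks}.
Similarly p_{IronWorks} = 347/6 + (1/3)p_{FlexHub}.
Solving the two reaction functions simultaneously: (1 − (1/3)(1/3))p_{FlexHub} = 151/3 + (1/3)·(347/6), so (8/9)p_{FlexHub} = 1253/18 and p_{FlexHub} = 78.3125.
Then p_{IronWorks} = 347/6 + (1/3)·78.3125 = 83.9375.

78.3125, 83.9375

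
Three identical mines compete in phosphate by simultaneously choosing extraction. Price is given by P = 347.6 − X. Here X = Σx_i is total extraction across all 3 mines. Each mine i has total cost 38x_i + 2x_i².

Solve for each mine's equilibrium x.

38.7

A representative mine's profit is π_i = x_i(347.6 − X) − 38x_i − 2x_i², with X = x_i + Σ_{j≠i} x_j.
First-order condition: 309.6 − 6x_i − Σ_{j≠i} x_j = 0.
With identical mines, set every x_j = x: then 309.6 − 6x − 2x = 0, i.e. x = 309.6/8 = 38.7.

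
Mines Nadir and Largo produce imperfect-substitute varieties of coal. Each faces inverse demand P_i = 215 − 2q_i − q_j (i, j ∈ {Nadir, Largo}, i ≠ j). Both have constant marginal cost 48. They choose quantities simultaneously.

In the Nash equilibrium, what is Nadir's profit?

Mine Nadir's profit: π = q_{Nadir}(215 − 2q_{Nadir} − q_{Largo}) − 48q_{Nadir}.
∂π/∂q_{Nadir} = 167 − 4q_{Nadir} − q_{Largo} = 0 ⇒ q_{Nadir} = 41.75 − 0.25q_{Largo}.
By symmetry q_{Largo} = q_{Nadir}; substituting into the reaction function, 1.25q_{Nadir} = 41.75 and q_{Nadir} = 33.4.
P_{Nadir} = 215 − 2·33.4 − 33.4 = 114.8.
Profit = (114.8 − 48)·33.4 = 2231.12.

2231.12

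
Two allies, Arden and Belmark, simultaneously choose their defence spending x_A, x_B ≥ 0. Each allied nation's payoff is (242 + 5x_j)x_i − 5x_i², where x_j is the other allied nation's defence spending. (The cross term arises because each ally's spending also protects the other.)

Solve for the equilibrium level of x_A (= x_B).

48.4

Arden's payoff is (242 + 5x_B)x_A − 5x_A².
∂π/∂x_A = 242 + 5x_B − 10x_A = 0, so x_A = 24.2 + 0.5x_B.
Setting x_A = x_B in the reaction function: x_A = 24.2 + 0.5x_A, so x_A = 24.2 / 0.5 = 48.4.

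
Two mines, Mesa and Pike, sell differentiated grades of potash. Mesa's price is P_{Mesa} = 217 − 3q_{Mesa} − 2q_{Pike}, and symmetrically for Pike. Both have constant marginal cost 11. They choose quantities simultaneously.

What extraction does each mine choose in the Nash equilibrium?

Mine Mesa's profit: π = q_{Mesa}(217 − 3q_{Mesa} − 2q_{Pike}) − 11q_{Mesa}.
∂π/∂q_{Mesa} = 206 − 6q_{Mesa} − 2q_{Pike} = 0 ⇒ q_{Mesa} = 103/3 − (1/3)q_{Pike}.
The game is symmetric, so in equilibrium q_{Pike} = q_{Mesa}: the reaction function gives (4/3)q_{Mesa} = 103/3, hence q_{Mesa} = 25.75.

25.75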